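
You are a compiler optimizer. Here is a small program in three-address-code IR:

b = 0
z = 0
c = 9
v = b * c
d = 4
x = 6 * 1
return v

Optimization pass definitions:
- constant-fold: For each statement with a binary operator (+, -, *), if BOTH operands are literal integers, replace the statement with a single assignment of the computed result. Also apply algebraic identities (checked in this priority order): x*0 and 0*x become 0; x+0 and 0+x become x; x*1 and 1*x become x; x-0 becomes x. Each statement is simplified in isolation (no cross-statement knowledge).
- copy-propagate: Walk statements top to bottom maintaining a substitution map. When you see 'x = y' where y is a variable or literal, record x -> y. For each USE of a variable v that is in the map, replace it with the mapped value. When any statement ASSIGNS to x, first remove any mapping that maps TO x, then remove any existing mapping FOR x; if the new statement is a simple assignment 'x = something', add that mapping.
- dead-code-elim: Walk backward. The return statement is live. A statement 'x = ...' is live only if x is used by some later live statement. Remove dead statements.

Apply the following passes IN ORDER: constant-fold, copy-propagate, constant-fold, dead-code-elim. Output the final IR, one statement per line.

Answer: v = 0
return v

Derivation:
Initial IR:
  b = 0
  z = 0
  c = 9
  v = b * c
  d = 4
  x = 6 * 1
  return v
After constant-fold (7 stmts):
  b = 0
  z = 0
  c = 9
  v = b * c
  d = 4
  x = 6
  return v
After copy-propagate (7 stmts):
  b = 0
  z = 0
  c = 9
  v = 0 * 9
  d = 4
  x = 6
  return v
After constant-fold (7 stmts):
  b = 0
  z = 0
  c = 9
  v = 0
  d = 4
  x = 6
  return v
After dead-code-elim (2 stmts):
  v = 0
  return v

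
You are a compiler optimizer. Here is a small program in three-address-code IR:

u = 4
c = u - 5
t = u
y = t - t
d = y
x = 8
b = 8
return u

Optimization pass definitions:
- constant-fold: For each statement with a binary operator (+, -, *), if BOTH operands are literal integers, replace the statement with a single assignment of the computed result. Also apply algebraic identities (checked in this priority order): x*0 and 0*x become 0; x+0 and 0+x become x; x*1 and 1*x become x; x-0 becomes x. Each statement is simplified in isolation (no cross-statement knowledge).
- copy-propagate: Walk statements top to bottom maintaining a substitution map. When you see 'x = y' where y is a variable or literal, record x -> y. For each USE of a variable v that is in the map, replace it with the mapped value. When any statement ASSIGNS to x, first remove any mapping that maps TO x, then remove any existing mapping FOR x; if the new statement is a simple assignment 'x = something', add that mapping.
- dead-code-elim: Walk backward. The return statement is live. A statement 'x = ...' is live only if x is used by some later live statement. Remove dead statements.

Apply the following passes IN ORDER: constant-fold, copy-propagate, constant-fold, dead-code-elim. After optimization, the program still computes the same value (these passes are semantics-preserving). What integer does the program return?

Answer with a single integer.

Answer: 4

Derivation:
Initial IR:
  u = 4
  c = u - 5
  t = u
  y = t - t
  d = y
  x = 8
  b = 8
  return u
After constant-fold (8 stmts):
  u = 4
  c = u - 5
  t = u
  y = t - t
  d = y
  x = 8
  b = 8
  return u
After copy-propagate (8 stmts):
  u = 4
  c = 4 - 5
  t = 4
  y = 4 - 4
  d = y
  x = 8
  b = 8
  return 4
After constant-fold (8 stmts):
  u = 4
  c = -1
  t = 4
  y = 0
  d = y
  x = 8
  b = 8
  return 4
After dead-code-elim (1 stmts):
  return 4
Evaluate:
  u = 4  =>  u = 4
  c = u - 5  =>  c = -1
  t = u  =>  t = 4
  y = t - t  =>  y = 0
  d = y  =>  d = 0
  x = 8  =>  x = 8
  b = 8  =>  b = 8
  return u = 4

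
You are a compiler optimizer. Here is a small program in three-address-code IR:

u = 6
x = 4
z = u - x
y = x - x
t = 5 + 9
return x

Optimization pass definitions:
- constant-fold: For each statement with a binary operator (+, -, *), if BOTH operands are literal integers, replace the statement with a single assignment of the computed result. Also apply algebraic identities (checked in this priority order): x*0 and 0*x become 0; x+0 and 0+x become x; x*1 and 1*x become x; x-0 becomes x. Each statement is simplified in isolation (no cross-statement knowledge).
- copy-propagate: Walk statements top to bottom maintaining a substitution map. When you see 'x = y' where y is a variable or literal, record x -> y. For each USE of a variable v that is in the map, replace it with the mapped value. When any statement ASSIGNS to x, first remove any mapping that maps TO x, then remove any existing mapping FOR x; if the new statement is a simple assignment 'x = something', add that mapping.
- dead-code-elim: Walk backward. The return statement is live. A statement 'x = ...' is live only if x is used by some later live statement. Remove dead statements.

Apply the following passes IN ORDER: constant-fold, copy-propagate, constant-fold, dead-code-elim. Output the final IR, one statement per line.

Answer: return 4

Derivation:
Initial IR:
  u = 6
  x = 4
  z = u - x
  y = x - x
  t = 5 + 9
  return x
After constant-fold (6 stmts):
  u = 6
  x = 4
  z = u - x
  y = x - x
  t = 14
  return x
After copy-propagate (6 stmts):
  u = 6
  x = 4
  z = 6 - 4
  y = 4 - 4
  t = 14
  return 4
After constant-fold (6 stmts):
  u = 6
  x = 4
  z = 2
  y = 0
  t = 14
  return 4
After dead-code-elim (1 stmts):
  return 4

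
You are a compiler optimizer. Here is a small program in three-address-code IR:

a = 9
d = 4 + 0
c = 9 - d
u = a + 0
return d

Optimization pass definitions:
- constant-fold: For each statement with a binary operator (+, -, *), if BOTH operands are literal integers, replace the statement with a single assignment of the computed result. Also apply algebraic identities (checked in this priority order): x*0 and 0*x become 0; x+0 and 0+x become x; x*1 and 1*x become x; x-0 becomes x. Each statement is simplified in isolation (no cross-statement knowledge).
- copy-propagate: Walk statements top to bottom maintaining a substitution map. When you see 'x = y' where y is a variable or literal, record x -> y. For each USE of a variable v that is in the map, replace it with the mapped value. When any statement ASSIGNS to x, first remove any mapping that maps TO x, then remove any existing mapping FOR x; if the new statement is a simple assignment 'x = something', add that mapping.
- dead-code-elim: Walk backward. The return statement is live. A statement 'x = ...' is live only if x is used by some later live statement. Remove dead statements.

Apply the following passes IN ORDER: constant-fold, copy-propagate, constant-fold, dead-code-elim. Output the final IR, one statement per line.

Initial IR:
  a = 9
  d = 4 + 0
  c = 9 - d
  u = a + 0
  return d
After constant-fold (5 stmts):
  a = 9
  d = 4
  c = 9 - d
  u = a
  return d
After copy-propagate (5 stmts):
  a = 9
  d = 4
  c = 9 - 4
  u = 9
  return 4
After constant-fold (5 stmts):
  a = 9
  d = 4
  c = 5
  u = 9
  return 4
After dead-code-elim (1 stmts):
  return 4

Answer: return 4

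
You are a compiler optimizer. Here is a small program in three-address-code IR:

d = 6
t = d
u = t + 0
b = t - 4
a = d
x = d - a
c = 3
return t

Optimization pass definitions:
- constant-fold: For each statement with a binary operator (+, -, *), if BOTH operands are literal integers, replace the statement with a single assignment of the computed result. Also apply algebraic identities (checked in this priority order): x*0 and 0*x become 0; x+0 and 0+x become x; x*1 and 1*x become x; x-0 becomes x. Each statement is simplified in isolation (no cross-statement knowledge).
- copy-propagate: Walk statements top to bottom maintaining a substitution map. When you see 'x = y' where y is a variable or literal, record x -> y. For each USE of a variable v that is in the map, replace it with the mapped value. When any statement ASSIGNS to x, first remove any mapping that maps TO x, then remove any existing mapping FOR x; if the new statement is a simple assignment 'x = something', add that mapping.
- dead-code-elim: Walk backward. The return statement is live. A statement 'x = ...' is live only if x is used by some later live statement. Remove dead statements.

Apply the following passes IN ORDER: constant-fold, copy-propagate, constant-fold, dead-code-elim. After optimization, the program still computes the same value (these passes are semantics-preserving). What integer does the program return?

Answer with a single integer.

Initial IR:
  d = 6
  t = d
  u = t + 0
  b = t - 4
  a = d
  x = d - a
  c = 3
  return t
After constant-fold (8 stmts):
  d = 6
  t = d
  u = t
  b = t - 4
  a = d
  x = d - a
  c = 3
  return t
After copy-propagate (8 stmts):
  d = 6
  t = 6
  u = 6
  b = 6 - 4
  a = 6
  x = 6 - 6
  c = 3
  return 6
After constant-fold (8 stmts):
  d = 6
  t = 6
  u = 6
  b = 2
  a = 6
  x = 0
  c = 3
  return 6
After dead-code-elim (1 stmts):
  return 6
Evaluate:
  d = 6  =>  d = 6
  t = d  =>  t = 6
  u = t + 0  =>  u = 6
  b = t - 4  =>  b = 2
  a = d  =>  a = 6
  x = d - a  =>  x = 0
  c = 3  =>  c = 3
  return t = 6

Answer: 6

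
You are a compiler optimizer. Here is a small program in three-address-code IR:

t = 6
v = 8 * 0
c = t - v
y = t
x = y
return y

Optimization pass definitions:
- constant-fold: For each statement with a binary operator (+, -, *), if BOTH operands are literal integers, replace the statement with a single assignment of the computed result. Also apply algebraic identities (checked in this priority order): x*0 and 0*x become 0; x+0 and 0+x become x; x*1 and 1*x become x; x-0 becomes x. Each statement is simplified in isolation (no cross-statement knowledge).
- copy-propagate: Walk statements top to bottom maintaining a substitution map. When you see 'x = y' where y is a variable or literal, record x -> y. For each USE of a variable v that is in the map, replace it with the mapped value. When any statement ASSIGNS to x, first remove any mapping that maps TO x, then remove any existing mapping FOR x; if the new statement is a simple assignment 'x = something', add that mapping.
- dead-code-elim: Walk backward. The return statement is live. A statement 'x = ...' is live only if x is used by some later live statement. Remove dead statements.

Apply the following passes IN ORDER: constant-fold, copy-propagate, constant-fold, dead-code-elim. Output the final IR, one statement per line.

Answer: return 6

Derivation:
Initial IR:
  t = 6
  v = 8 * 0
  c = t - v
  y = t
  x = y
  return y
After constant-fold (6 stmts):
  t = 6
  v = 0
  c = t - v
  y = t
  x = y
  return y
After copy-propagate (6 stmts):
  t = 6
  v = 0
  c = 6 - 0
  y = 6
  x = 6
  return 6
After constant-fold (6 stmts):
  t = 6
  v = 0
  c = 6
  y = 6
  x = 6
  return 6
After dead-code-elim (1 stmts):
  return 6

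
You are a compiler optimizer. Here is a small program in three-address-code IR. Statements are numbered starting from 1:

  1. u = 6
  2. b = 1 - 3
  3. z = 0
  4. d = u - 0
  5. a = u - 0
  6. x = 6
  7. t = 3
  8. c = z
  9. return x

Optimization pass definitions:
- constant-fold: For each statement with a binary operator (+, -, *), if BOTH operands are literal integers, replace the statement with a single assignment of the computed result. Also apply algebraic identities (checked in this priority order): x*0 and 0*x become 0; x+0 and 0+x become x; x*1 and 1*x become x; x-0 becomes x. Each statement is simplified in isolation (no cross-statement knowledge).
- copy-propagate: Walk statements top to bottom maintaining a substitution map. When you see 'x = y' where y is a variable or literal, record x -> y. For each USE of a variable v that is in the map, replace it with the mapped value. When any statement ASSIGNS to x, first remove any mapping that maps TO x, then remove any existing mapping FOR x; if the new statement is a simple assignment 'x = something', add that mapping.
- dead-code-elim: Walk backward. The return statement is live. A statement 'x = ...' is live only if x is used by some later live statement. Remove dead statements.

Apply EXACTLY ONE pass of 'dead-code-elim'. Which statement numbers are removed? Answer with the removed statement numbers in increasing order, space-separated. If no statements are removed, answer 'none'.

Answer: 1 2 3 4 5 7 8

Derivation:
Backward liveness scan:
Stmt 1 'u = 6': DEAD (u not in live set [])
Stmt 2 'b = 1 - 3': DEAD (b not in live set [])
Stmt 3 'z = 0': DEAD (z not in live set [])
Stmt 4 'd = u - 0': DEAD (d not in live set [])
Stmt 5 'a = u - 0': DEAD (a not in live set [])
Stmt 6 'x = 6': KEEP (x is live); live-in = []
Stmt 7 't = 3': DEAD (t not in live set ['x'])
Stmt 8 'c = z': DEAD (c not in live set ['x'])
Stmt 9 'return x': KEEP (return); live-in = ['x']
Removed statement numbers: [1, 2, 3, 4, 5, 7, 8]
Surviving IR:
  x = 6
  return x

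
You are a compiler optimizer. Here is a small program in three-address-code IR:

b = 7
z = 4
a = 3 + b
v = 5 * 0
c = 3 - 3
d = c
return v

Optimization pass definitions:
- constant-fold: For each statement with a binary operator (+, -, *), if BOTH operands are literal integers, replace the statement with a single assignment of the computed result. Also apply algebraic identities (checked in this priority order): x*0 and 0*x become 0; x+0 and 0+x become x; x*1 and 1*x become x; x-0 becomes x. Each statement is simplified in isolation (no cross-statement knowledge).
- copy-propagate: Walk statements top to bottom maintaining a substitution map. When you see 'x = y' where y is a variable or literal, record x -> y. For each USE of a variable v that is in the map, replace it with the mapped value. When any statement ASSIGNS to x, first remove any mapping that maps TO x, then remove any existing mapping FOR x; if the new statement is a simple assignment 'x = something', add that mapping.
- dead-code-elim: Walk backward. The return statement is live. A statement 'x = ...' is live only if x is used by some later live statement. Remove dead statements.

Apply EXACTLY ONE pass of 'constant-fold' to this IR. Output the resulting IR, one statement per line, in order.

Applying constant-fold statement-by-statement:
  [1] b = 7  (unchanged)
  [2] z = 4  (unchanged)
  [3] a = 3 + b  (unchanged)
  [4] v = 5 * 0  -> v = 0
  [5] c = 3 - 3  -> c = 0
  [6] d = c  (unchanged)
  [7] return v  (unchanged)
Result (7 stmts):
  b = 7
  z = 4
  a = 3 + b
  v = 0
  c = 0
  d = c
  return v

Answer: b = 7
z = 4
a = 3 + b
v = 0
c = 0
d = c
return v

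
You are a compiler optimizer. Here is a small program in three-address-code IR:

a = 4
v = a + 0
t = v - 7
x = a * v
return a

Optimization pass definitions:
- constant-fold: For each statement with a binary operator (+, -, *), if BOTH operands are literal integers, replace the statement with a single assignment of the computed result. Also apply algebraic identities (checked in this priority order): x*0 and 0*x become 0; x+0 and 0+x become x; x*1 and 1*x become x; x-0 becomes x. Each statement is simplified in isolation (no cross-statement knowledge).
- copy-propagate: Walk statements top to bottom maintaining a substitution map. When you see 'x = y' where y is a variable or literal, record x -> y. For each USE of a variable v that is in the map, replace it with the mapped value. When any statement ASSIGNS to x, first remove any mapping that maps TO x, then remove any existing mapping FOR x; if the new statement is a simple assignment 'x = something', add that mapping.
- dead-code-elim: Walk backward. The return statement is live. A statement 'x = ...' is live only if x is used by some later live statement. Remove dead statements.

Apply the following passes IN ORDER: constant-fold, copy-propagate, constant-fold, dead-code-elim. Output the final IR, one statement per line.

Initial IR:
  a = 4
  v = a + 0
  t = v - 7
  x = a * v
  return a
After constant-fold (5 stmts):
  a = 4
  v = a
  t = v - 7
  x = a * v
  return a
After copy-propagate (5 stmts):
  a = 4
  v = 4
  t = 4 - 7
  x = 4 * 4
  return 4
After constant-fold (5 stmts):
  a = 4
  v = 4
  t = -3
  x = 16
  return 4
After dead-code-elim (1 stmts):
  return 4

Answer: return 4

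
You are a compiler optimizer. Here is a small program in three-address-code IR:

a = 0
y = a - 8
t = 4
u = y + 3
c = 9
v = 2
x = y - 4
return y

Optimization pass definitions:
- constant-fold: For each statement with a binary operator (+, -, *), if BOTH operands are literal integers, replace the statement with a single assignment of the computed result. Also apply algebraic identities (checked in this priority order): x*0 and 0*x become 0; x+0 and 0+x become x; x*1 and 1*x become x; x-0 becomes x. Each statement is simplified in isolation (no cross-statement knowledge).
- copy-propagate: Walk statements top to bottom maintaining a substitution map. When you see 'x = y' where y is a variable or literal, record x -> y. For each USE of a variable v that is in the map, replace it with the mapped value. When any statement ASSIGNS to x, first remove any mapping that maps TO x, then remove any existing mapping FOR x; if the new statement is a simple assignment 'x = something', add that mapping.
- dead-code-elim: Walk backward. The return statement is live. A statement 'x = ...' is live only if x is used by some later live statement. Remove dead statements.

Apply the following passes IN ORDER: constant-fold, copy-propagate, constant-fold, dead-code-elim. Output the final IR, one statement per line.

Answer: y = -8
return y

Derivation:
Initial IR:
  a = 0
  y = a - 8
  t = 4
  u = y + 3
  c = 9
  v = 2
  x = y - 4
  return y
After constant-fold (8 stmts):
  a = 0
  y = a - 8
  t = 4
  u = y + 3
  c = 9
  v = 2
  x = y - 4
  return y
After copy-propagate (8 stmts):
  a = 0
  y = 0 - 8
  t = 4
  u = y + 3
  c = 9
  v = 2
  x = y - 4
  return y
After constant-fold (8 stmts):
  a = 0
  y = -8
  t = 4
  u = y + 3
  c = 9
  v = 2
  x = y - 4
  return y
After dead-code-elim (2 stmts):
  y = -8
  return y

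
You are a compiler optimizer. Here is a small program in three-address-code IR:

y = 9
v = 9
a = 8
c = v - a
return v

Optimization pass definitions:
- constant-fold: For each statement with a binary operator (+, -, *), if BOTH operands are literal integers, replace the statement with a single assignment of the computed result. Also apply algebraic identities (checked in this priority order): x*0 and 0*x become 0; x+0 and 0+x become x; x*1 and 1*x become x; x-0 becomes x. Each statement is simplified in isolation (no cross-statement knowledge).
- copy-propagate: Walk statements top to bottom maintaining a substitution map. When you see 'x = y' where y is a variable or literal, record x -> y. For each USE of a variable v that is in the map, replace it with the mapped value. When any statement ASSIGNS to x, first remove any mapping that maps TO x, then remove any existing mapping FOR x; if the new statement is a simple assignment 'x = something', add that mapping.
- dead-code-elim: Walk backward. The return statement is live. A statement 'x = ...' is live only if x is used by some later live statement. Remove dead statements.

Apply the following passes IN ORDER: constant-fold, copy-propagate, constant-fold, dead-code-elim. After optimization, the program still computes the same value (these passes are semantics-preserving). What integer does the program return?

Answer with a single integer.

Answer: 9

Derivation:
Initial IR:
  y = 9
  v = 9
  a = 8
  c = v - a
  return v
After constant-fold (5 stmts):
  y = 9
  v = 9
  a = 8
  c = v - a
  return v
After copy-propagate (5 stmts):
  y = 9
  v = 9
  a = 8
  c = 9 - 8
  return 9
After constant-fold (5 stmts):
  y = 9
  v = 9
  a = 8
  c = 1
  return 9
After dead-code-elim (1 stmts):
  return 9
Evaluate:
  y = 9  =>  y = 9
  v = 9  =>  v = 9
  a = 8  =>  a = 8
  c = v - a  =>  c = 1
  return v = 9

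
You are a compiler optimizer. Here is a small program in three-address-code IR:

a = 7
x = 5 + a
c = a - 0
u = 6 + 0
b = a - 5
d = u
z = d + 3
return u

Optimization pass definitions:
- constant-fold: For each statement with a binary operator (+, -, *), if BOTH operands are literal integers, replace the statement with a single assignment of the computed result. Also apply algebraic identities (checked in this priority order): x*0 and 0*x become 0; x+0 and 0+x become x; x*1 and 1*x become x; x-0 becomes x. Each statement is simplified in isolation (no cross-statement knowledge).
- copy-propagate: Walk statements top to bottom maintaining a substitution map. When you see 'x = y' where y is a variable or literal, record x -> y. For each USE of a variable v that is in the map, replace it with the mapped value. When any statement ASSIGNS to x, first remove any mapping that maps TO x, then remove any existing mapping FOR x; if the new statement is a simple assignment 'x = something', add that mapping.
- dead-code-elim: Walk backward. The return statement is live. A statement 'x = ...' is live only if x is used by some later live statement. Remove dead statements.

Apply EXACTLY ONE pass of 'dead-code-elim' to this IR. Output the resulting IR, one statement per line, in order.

Answer: u = 6 + 0
return u

Derivation:
Applying dead-code-elim statement-by-statement:
  [8] return u  -> KEEP (return); live=['u']
  [7] z = d + 3  -> DEAD (z not live)
  [6] d = u  -> DEAD (d not live)
  [5] b = a - 5  -> DEAD (b not live)
  [4] u = 6 + 0  -> KEEP; live=[]
  [3] c = a - 0  -> DEAD (c not live)
  [2] x = 5 + a  -> DEAD (x not live)
  [1] a = 7  -> DEAD (a not live)
Result (2 stmts):
  u = 6 + 0
  return u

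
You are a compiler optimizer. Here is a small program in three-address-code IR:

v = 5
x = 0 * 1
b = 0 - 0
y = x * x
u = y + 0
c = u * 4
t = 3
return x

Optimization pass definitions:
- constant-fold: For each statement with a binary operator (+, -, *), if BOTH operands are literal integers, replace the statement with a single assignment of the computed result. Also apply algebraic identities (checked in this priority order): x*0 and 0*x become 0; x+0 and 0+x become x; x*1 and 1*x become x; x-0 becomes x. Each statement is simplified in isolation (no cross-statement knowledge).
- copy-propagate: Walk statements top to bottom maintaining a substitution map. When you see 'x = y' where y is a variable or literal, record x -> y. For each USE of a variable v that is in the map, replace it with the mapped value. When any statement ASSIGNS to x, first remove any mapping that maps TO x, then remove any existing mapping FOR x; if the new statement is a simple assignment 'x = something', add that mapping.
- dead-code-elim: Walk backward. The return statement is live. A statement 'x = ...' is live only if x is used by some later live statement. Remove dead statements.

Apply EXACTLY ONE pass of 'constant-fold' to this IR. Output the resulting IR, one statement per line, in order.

Applying constant-fold statement-by-statement:
  [1] v = 5  (unchanged)
  [2] x = 0 * 1  -> x = 0
  [3] b = 0 - 0  -> b = 0
  [4] y = x * x  (unchanged)
  [5] u = y + 0  -> u = y
  [6] c = u * 4  (unchanged)
  [7] t = 3  (unchanged)
  [8] return x  (unchanged)
Result (8 stmts):
  v = 5
  x = 0
  b = 0
  y = x * x
  u = y
  c = u * 4
  t = 3
  return x

Answer: v = 5
x = 0
b = 0
y = x * x
u = y
c = u * 4
t = 3
return x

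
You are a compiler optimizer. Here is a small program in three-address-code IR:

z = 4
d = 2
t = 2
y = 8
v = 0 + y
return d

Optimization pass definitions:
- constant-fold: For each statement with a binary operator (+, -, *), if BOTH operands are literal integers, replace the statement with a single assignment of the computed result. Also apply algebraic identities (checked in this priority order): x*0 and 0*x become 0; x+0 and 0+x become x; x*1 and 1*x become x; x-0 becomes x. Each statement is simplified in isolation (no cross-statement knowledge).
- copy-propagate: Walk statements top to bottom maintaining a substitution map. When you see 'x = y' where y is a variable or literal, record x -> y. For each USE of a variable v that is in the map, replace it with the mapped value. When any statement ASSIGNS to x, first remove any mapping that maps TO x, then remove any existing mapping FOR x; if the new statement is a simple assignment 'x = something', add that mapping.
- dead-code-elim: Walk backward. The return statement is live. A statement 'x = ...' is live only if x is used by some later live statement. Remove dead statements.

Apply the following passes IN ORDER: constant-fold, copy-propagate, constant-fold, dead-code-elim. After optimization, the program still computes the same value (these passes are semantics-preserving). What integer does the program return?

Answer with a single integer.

Initial IR:
  z = 4
  d = 2
  t = 2
  y = 8
  v = 0 + y
  return d
After constant-fold (6 stmts):
  z = 4
  d = 2
  t = 2
  y = 8
  v = y
  return d
After copy-propagate (6 stmts):
  z = 4
  d = 2
  t = 2
  y = 8
  v = 8
  return 2
After constant-fold (6 stmts):
  z = 4
  d = 2
  t = 2
  y = 8
  v = 8
  return 2
After dead-code-elim (1 stmts):
  return 2
Evaluate:
  z = 4  =>  z = 4
  d = 2  =>  d = 2
  t = 2  =>  t = 2
  y = 8  =>  y = 8
  v = 0 + y  =>  v = 8
  return d = 2

Answer: 2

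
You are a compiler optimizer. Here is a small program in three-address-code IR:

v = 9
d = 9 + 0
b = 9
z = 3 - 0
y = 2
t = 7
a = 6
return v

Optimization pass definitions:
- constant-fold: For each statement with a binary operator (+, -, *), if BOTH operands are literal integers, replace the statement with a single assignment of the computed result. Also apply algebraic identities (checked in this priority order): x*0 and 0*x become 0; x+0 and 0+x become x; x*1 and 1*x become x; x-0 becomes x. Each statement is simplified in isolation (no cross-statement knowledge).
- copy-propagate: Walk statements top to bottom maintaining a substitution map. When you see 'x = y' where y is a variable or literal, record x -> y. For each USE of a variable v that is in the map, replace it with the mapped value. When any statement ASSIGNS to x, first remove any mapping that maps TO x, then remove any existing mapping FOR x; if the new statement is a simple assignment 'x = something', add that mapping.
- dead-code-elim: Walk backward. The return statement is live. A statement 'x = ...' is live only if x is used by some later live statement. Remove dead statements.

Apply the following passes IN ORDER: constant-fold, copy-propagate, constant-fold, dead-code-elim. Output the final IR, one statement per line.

Initial IR:
  v = 9
  d = 9 + 0
  b = 9
  z = 3 - 0
  y = 2
  t = 7
  a = 6
  return v
After constant-fold (8 stmts):
  v = 9
  d = 9
  b = 9
  z = 3
  y = 2
  t = 7
  a = 6
  return v
After copy-propagate (8 stmts):
  v = 9
  d = 9
  b = 9
  z = 3
  y = 2
  t = 7
  a = 6
  return 9
After constant-fold (8 stmts):
  v = 9
  d = 9
  b = 9
  z = 3
  y = 2
  t = 7
  a = 6
  return 9
After dead-code-elim (1 stmts):
  return 9

Answer: return 9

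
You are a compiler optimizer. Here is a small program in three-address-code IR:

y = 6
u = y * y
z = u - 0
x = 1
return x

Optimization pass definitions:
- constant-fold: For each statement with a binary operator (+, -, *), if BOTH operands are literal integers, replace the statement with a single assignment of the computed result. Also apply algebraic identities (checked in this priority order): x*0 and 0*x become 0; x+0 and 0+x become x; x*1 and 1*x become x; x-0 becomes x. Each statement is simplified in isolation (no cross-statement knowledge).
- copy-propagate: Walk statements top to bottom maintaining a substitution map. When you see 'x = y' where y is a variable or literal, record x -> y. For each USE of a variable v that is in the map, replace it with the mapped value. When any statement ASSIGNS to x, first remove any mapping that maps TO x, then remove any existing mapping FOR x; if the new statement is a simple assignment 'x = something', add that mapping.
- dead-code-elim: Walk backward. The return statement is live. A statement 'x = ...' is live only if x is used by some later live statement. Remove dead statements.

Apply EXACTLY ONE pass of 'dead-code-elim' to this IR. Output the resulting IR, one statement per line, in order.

Answer: x = 1
return x

Derivation:
Applying dead-code-elim statement-by-statement:
  [5] return x  -> KEEP (return); live=['x']
  [4] x = 1  -> KEEP; live=[]
  [3] z = u - 0  -> DEAD (z not live)
  [2] u = y * y  -> DEAD (u not live)
  [1] y = 6  -> DEAD (y not live)
Result (2 stmts):
  x = 1
  return x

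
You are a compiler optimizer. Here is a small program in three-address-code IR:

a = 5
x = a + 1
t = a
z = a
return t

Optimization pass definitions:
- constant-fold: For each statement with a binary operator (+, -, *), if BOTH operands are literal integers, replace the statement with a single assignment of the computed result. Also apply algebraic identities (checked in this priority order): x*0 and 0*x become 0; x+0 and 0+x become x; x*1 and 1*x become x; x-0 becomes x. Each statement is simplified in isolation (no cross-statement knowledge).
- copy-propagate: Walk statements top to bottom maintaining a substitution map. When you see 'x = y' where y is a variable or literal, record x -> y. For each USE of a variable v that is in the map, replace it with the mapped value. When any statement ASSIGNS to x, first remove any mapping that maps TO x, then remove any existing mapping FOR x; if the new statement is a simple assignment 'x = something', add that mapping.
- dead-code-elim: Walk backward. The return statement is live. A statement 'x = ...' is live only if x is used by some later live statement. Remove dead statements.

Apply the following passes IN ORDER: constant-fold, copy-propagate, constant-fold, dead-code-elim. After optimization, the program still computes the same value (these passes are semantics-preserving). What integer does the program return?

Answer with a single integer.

Answer: 5

Derivation:
Initial IR:
  a = 5
  x = a + 1
  t = a
  z = a
  return t
After constant-fold (5 stmts):
  a = 5
  x = a + 1
  t = a
  z = a
  return t
After copy-propagate (5 stmts):
  a = 5
  x = 5 + 1
  t = 5
  z = 5
  return 5
After constant-fold (5 stmts):
  a = 5
  x = 6
  t = 5
  z = 5
  return 5
After dead-code-elim (1 stmts):
  return 5
Evaluate:
  a = 5  =>  a = 5
  x = a + 1  =>  x = 6
  t = a  =>  t = 5
  z = a  =>  z = 5
  return t = 5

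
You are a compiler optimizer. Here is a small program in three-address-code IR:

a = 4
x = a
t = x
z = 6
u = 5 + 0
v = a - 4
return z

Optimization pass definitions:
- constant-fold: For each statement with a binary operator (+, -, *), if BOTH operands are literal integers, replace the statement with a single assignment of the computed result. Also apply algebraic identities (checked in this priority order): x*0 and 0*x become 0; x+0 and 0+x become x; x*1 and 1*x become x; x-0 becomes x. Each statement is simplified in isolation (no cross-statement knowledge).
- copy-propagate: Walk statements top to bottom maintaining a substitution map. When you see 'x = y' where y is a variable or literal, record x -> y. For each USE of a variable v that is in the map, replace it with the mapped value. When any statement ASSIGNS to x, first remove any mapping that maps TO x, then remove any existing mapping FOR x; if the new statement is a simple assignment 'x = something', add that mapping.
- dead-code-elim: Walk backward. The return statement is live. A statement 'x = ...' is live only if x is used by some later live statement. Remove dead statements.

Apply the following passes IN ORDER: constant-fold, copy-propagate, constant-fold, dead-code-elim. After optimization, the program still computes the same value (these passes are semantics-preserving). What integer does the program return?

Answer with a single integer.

Initial IR:
  a = 4
  x = a
  t = x
  z = 6
  u = 5 + 0
  v = a - 4
  return z
After constant-fold (7 stmts):
  a = 4
  x = a
  t = x
  z = 6
  u = 5
  v = a - 4
  return z
After copy-propagate (7 stmts):
  a = 4
  x = 4
  t = 4
  z = 6
  u = 5
  v = 4 - 4
  return 6
After constant-fold (7 stmts):
  a = 4
  x = 4
  t = 4
  z = 6
  u = 5
  v = 0
  return 6
After dead-code-elim (1 stmts):
  return 6
Evaluate:
  a = 4  =>  a = 4
  x = a  =>  x = 4
  t = x  =>  t = 4
  z = 6  =>  z = 6
  u = 5 + 0  =>  u = 5
  v = a - 4  =>  v = 0
  return z = 6

Answer: 6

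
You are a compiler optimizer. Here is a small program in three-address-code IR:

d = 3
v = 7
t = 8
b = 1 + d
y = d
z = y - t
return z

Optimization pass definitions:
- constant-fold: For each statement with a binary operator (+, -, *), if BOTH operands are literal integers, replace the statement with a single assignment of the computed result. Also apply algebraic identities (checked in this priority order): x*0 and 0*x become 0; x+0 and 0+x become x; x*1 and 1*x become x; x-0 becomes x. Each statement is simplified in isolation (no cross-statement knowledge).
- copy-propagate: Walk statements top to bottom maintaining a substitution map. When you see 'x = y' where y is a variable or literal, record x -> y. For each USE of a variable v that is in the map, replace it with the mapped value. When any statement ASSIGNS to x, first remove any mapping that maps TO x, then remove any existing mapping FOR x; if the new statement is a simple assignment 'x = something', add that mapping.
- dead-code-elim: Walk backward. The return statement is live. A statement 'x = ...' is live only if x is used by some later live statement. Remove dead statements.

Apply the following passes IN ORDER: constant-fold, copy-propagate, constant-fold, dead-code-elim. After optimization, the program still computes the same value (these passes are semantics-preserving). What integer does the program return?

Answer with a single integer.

Initial IR:
  d = 3
  v = 7
  t = 8
  b = 1 + d
  y = d
  z = y - t
  return z
After constant-fold (7 stmts):
  d = 3
  v = 7
  t = 8
  b = 1 + d
  y = d
  z = y - t
  return z
After copy-propagate (7 stmts):
  d = 3
  v = 7
  t = 8
  b = 1 + 3
  y = 3
  z = 3 - 8
  return z
After constant-fold (7 stmts):
  d = 3
  v = 7
  t = 8
  b = 4
  y = 3
  z = -5
  return z
After dead-code-elim (2 stmts):
  z = -5
  return z
Evaluate:
  d = 3  =>  d = 3
  v = 7  =>  v = 7
  t = 8  =>  t = 8
  b = 1 + d  =>  b = 4
  y = d  =>  y = 3
  z = y - t  =>  z = -5
  return z = -5

Answer: -5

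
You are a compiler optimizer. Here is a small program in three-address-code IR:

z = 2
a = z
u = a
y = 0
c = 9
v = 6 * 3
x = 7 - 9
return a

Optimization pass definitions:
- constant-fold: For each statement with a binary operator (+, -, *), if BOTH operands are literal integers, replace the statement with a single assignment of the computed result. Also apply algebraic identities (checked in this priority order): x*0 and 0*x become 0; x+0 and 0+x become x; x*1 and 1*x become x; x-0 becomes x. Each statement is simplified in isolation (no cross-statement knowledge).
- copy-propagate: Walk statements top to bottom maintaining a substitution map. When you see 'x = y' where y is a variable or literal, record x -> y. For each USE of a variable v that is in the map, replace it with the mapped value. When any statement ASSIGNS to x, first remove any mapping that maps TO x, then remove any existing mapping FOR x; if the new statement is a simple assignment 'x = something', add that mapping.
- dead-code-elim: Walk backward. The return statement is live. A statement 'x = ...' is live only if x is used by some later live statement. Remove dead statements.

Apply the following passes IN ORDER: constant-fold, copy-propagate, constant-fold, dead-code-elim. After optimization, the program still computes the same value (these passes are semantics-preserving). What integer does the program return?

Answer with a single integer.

Initial IR:
  z = 2
  a = z
  u = a
  y = 0
  c = 9
  v = 6 * 3
  x = 7 - 9
  return a
After constant-fold (8 stmts):
  z = 2
  a = z
  u = a
  y = 0
  c = 9
  v = 18
  x = -2
  return a
After copy-propagate (8 stmts):
  z = 2
  a = 2
  u = 2
  y = 0
  c = 9
  v = 18
  x = -2
  return 2
After constant-fold (8 stmts):
  z = 2
  a = 2
  u = 2
  y = 0
  c = 9
  v = 18
  x = -2
  return 2
After dead-code-elim (1 stmts):
  return 2
Evaluate:
  z = 2  =>  z = 2
  a = z  =>  a = 2
  u = a  =>  u = 2
  y = 0  =>  y = 0
  c = 9  =>  c = 9
  v = 6 * 3  =>  v = 18
  x = 7 - 9  =>  x = -2
  return a = 2

Answer: 2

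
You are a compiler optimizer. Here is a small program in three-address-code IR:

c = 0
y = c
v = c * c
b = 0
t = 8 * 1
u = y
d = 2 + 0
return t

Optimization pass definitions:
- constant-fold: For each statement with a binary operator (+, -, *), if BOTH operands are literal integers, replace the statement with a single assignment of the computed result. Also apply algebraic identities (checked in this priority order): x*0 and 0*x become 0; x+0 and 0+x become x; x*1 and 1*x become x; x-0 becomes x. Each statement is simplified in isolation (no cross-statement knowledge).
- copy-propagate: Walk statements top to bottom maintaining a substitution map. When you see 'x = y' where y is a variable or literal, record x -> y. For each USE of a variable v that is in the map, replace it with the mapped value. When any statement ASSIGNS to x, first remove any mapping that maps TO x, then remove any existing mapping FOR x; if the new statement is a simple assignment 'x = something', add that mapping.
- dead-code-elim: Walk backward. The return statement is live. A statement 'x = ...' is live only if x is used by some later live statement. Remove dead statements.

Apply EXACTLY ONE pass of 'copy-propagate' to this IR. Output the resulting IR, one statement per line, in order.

Answer: c = 0
y = 0
v = 0 * 0
b = 0
t = 8 * 1
u = 0
d = 2 + 0
return t

Derivation:
Applying copy-propagate statement-by-statement:
  [1] c = 0  (unchanged)
  [2] y = c  -> y = 0
  [3] v = c * c  -> v = 0 * 0
  [4] b = 0  (unchanged)
  [5] t = 8 * 1  (unchanged)
  [6] u = y  -> u = 0
  [7] d = 2 + 0  (unchanged)
  [8] return t  (unchanged)
Result (8 stmts):
  c = 0
  y = 0
  v = 0 * 0
  b = 0
  t = 8 * 1
  u = 0
  d = 2 + 0
  return t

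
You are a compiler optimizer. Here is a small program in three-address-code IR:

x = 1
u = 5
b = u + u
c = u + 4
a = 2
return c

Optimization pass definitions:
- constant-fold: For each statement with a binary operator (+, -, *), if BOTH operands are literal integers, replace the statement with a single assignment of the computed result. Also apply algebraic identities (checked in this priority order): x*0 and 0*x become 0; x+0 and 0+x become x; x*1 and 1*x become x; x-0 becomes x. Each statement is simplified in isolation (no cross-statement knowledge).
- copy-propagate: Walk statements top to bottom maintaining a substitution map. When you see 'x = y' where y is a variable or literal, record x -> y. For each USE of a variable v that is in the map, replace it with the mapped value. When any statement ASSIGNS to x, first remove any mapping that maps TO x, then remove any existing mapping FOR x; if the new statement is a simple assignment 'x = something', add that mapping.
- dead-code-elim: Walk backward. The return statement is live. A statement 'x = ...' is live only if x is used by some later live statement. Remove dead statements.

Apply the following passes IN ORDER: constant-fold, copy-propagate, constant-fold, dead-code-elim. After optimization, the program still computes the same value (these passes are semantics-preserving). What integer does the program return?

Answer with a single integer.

Initial IR:
  x = 1
  u = 5
  b = u + u
  c = u + 4
  a = 2
  return c
After constant-fold (6 stmts):
  x = 1
  u = 5
  b = u + u
  c = u + 4
  a = 2
  return c
After copy-propagate (6 stmts):
  x = 1
  u = 5
  b = 5 + 5
  c = 5 + 4
  a = 2
  return c
After constant-fold (6 stmts):
  x = 1
  u = 5
  b = 10
  c = 9
  a = 2
  return c
After dead-code-elim (2 stmts):
  c = 9
  return c
Evaluate:
  x = 1  =>  x = 1
  u = 5  =>  u = 5
  b = u + u  =>  b = 10
  c = u + 4  =>  c = 9
  a = 2  =>  a = 2
  return c = 9

Answer: 9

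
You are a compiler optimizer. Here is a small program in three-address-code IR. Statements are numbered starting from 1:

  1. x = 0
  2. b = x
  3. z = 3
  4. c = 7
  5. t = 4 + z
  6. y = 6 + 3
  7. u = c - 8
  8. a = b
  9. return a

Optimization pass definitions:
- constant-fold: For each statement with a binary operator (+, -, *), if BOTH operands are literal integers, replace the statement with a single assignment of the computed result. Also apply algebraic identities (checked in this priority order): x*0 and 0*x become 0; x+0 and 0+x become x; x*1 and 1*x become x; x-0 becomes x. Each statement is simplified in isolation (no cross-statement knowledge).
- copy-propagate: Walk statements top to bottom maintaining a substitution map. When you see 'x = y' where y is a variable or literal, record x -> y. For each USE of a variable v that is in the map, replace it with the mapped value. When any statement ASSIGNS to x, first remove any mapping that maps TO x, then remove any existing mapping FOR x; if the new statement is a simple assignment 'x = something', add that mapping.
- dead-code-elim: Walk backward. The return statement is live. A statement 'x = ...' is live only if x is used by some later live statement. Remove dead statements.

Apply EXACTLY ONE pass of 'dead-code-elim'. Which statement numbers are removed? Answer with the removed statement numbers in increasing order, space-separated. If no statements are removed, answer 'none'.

Backward liveness scan:
Stmt 1 'x = 0': KEEP (x is live); live-in = []
Stmt 2 'b = x': KEEP (b is live); live-in = ['x']
Stmt 3 'z = 3': DEAD (z not in live set ['b'])
Stmt 4 'c = 7': DEAD (c not in live set ['b'])
Stmt 5 't = 4 + z': DEAD (t not in live set ['b'])
Stmt 6 'y = 6 + 3': DEAD (y not in live set ['b'])
Stmt 7 'u = c - 8': DEAD (u not in live set ['b'])
Stmt 8 'a = b': KEEP (a is live); live-in = ['b']
Stmt 9 'return a': KEEP (return); live-in = ['a']
Removed statement numbers: [3, 4, 5, 6, 7]
Surviving IR:
  x = 0
  b = x
  a = b
  return a

Answer: 3 4 5 6 7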